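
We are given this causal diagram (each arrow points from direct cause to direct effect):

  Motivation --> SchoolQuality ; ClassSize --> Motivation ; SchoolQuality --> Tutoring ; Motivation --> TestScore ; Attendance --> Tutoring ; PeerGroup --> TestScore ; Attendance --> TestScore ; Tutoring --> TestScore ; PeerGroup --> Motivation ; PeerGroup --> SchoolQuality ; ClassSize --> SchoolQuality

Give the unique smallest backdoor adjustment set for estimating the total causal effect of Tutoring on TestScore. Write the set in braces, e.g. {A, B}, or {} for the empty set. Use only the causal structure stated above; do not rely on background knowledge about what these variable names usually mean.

Variables eligible for adjustment (non-descendants of Tutoring, excluding Tutoring and TestScore): {Attendance, ClassSize, Motivation, PeerGroup, SchoolQuality}.
Backdoor paths from Tutoring to TestScore:
  P1: Tutoring <- Attendance -> TestScore
  P2: Tutoring <- SchoolQuality <- PeerGroup -> Motivation -> TestScore
  P3: Tutoring <- SchoolQuality <- PeerGroup -> TestScore
  P4: Tutoring <- SchoolQuality <- ClassSize -> Motivation <- PeerGroup -> TestScore
  P5: Tutoring <- SchoolQuality <- ClassSize -> Motivation -> TestScore
  P6: Tutoring <- SchoolQuality <- Motivation <- PeerGroup -> TestScore
  P7: Tutoring <- SchoolQuality <- Motivation -> TestScore
The empty set is not sufficient: P1 (Tutoring <- Attendance -> TestScore) has no collider blocking it and no conditioned non-collider, so it is open.
Try {Attendance, SchoolQuality}:
  P1: blocked at fork node Attendance ∈ conditioning set.
  P2: blocked at chain node SchoolQuality ∈ conditioning set.
  P3: blocked at chain node SchoolQuality ∈ conditioning set.
  P4: blocked at chain node SchoolQuality ∈ conditioning set.
  P5: blocked at chain node SchoolQuality ∈ conditioning set.
  P6: blocked at chain node SchoolQuality ∈ conditioning set.
  P7: blocked at chain node SchoolQuality ∈ conditioning set.
{Attendance, SchoolQuality} contains no descendant of Tutoring and blocks every backdoor path.
Every element of {Attendance, SchoolQuality} is needed (dropping Attendance leaves P1 open; dropping SchoolQuality leaves P2 open), so no proper subset is valid.
Among all size-2 subsets of the eligible variables, only {Attendance, SchoolQuality} blocks every backdoor path, so it is the unique smallest valid adjustment set.

{Attendance, SchoolQuality}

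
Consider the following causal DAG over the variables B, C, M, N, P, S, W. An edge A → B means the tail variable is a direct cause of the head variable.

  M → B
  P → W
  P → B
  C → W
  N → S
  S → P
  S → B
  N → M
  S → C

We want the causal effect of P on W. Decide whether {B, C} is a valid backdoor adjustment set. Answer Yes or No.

Backdoor paths from P to W (paths whose first edge points into P):
  P1: P <- S -> C -> W
Condition 1 (no descendant of P in the set): FAILS — B is a descendant of P.
Condition 2 (every backdoor path blocked by {B, C}):
  P1: blocked at chain node C ∈ conditioning set.
{B, C} does not satisfy the backdoor criterion.

No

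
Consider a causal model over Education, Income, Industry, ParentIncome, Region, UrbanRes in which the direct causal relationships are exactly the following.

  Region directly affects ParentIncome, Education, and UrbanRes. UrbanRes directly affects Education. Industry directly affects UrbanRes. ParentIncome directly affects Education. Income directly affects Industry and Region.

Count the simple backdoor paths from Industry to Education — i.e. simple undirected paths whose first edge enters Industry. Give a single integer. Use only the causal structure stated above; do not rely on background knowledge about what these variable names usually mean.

3

A backdoor path from Industry to Education is any simple undirected path whose first edge points into Industry (i.e. leaves Industry via a parent).
Parents of Industry: {Income}.
Enumerating:
  P1: Industry <- Income -> Region -> ParentIncome -> Education
  P2: Industry <- Income -> Region -> UrbanRes -> Education
  P3: Industry <- Income -> Region -> Education
That exhausts the simple backdoor paths. Count: 3.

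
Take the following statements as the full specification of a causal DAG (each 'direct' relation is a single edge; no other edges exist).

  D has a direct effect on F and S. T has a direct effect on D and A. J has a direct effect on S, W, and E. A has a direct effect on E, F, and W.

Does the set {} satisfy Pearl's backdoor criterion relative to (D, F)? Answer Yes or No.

Backdoor paths from D to F (paths whose first edge points into D):
  P1: D <- T -> A -> F
Condition 1 (no descendant of D in the set): holds — descendants of D are {F, S}; none are in {}.
Condition 2 (every backdoor path blocked by {}):
  P1: open — no interior node is in the conditioning set.
{} does not satisfy the backdoor criterion.

No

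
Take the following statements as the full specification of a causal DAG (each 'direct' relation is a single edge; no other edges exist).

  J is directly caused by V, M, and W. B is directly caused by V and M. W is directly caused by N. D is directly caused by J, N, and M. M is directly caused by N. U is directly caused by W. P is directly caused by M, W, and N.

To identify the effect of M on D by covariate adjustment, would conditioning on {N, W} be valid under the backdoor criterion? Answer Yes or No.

Backdoor paths from M to D (paths whose first edge points into M):
  P1: M <- N -> W -> J -> D
  P2: M <- N -> D
  P3: M <- N -> P <- W -> J -> D
Condition 1 (no descendant of M in the set): holds — descendants of M are {B, D, J, P}; none are in {N, W}.
Condition 2 (every backdoor path blocked by {N, W}):
  P1: blocked at fork node N ∈ conditioning set.
  P2: blocked at fork node N ∈ conditioning set.
  P3: blocked at fork node N ∈ conditioning set.
{N, W} satisfies the backdoor criterion.

Yes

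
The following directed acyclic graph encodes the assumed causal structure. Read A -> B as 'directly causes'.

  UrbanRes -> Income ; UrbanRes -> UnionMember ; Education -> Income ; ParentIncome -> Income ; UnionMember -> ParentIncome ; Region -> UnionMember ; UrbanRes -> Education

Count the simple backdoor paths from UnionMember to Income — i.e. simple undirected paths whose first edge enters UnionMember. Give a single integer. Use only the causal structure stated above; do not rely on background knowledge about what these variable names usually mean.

A backdoor path from UnionMember to Income is any simple undirected path whose first edge points into UnionMember (i.e. leaves UnionMember via a parent).
Parents of UnionMember: {Region, UrbanRes}.
Enumerating:
  P1: UnionMember <- UrbanRes -> Education -> Income
  P2: UnionMember <- UrbanRes -> Income
That exhausts the simple backdoor paths. Count: 2.

2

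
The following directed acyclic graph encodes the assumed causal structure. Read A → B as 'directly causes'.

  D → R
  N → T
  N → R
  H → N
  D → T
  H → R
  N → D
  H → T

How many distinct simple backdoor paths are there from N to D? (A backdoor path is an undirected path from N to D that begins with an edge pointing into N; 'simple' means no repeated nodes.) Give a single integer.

2

A backdoor path from N to D is any simple undirected path whose first edge points into N (i.e. leaves N via a parent).
Parents of N: {H}.
Enumerating:
  P1: N <- H -> R <- D
  P2: N <- H -> T <- D
That exhausts the simple backdoor paths. Count: 2.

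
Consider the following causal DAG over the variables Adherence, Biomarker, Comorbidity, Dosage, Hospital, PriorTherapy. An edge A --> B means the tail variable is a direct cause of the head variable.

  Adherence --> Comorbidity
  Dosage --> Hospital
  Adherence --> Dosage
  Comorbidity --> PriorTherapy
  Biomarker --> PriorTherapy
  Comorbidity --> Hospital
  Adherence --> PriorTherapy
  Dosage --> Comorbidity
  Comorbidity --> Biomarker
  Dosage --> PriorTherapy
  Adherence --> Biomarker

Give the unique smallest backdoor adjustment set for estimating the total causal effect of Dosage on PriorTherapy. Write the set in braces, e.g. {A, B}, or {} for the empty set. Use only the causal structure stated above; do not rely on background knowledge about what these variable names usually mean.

{Adherence}

Variables eligible for adjustment (non-descendants of Dosage, excluding Dosage and PriorTherapy): {Adherence}.
Backdoor paths from Dosage to PriorTherapy:
  P1: Dosage <- Adherence -> Comorbidity -> Biomarker -> PriorTherapy
  P2: Dosage <- Adherence -> Comorbidity -> PriorTherapy
  P3: Dosage <- Adherence -> Biomarker <- Comorbidity -> PriorTherapy
  P4: Dosage <- Adherence -> Biomarker -> PriorTherapy
  P5: Dosage <- Adherence -> PriorTherapy
The empty set is not sufficient: P1 (Dosage <- Adherence -> Comorbidity -> Biomarker -> PriorTherapy) has no collider blocking it and no conditioned non-collider, so it is open.
Try {Adherence}:
  P1: blocked at fork node Adherence ∈ conditioning set.
  P2: blocked at fork node Adherence ∈ conditioning set.
  P3: blocked at fork node Adherence ∈ conditioning set.
  P4: blocked at fork node Adherence ∈ conditioning set.
  P5: blocked at fork node Adherence ∈ conditioning set.
{Adherence} contains no descendant of Dosage and blocks every backdoor path.
{Adherence} is the unique smallest valid adjustment set.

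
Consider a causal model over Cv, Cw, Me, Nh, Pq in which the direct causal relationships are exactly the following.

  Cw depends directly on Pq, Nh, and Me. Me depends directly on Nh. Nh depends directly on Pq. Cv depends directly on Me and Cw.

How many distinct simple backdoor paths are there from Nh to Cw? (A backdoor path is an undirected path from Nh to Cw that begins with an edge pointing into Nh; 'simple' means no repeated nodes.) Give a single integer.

1

A backdoor path from Nh to Cw is any simple undirected path whose first edge points into Nh (i.e. leaves Nh via a parent).
Parents of Nh: {Pq}.
Enumerating:
  P1: Nh <- Pq -> Cw
That exhausts the simple backdoor paths. Count: 1.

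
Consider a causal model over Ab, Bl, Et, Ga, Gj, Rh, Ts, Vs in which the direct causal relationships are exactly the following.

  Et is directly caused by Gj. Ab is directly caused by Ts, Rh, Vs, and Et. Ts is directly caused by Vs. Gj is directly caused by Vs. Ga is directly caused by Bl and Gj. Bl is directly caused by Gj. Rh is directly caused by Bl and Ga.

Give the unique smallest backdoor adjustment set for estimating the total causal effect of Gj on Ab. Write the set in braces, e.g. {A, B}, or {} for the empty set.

{Vs}

Variables eligible for adjustment (non-descendants of Gj, excluding Gj and Ab): {Ts, Vs}.
Backdoor paths from Gj to Ab:
  P1: Gj <- Vs -> Ts -> Ab
  P2: Gj <- Vs -> Ab
The empty set is not sufficient: P1 (Gj <- Vs -> Ts -> Ab) has no collider blocking it and no conditioned non-collider, so it is open.
Try {Vs}:
  P1: blocked at fork node Vs ∈ conditioning set.
  P2: blocked at fork node Vs ∈ conditioning set.
{Vs} contains no descendant of Gj and blocks every backdoor path.
No other singleton works — e.g. {Ts} leaves P2 open — so {Vs} is the unique smallest valid adjustment set.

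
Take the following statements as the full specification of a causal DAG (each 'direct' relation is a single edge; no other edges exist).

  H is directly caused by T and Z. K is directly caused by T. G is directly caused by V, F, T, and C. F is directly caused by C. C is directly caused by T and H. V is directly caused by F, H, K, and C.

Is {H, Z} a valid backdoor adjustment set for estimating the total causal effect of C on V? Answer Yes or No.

Backdoor paths from C to V (paths whose first edge points into C):
  P1: C <- T -> K -> V
  P2: C <- T -> H -> V
  P3: C <- T -> G <- F -> V
  P4: C <- T -> G <- V
  P5: C <- H <- T -> K -> V
  P6: C <- H <- T -> G <- F -> V
  P7: C <- H <- T -> G <- V
  P8: C <- H -> V
Condition 1 (no descendant of C in the set): holds — descendants of C are {F, G, V}; none are in {H, Z}.
Condition 2 (every backdoor path blocked by {H, Z}):
  P1: open — no interior node is in the conditioning set.
  P2: blocked at chain node H ∈ conditioning set.
  P3: blocked at collider G (neither it nor any descendant is in the conditioning set).
  P4: blocked at collider G (neither it nor any descendant is in the conditioning set).
  P5: blocked at chain node H ∈ conditioning set.
  P6: blocked at chain node H ∈ conditioning set.
  P7: blocked at chain node H ∈ conditioning set.
  P8: blocked at fork node H ∈ conditioning set.
{H, Z} does not satisfy the backdoor criterion.

No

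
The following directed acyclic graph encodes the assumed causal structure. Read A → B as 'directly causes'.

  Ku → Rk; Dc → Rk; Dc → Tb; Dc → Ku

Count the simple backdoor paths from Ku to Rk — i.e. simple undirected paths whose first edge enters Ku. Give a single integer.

A backdoor path from Ku to Rk is any simple undirected path whose first edge points into Ku (i.e. leaves Ku via a parent).
Parents of Ku: {Dc}.
Enumerating:
  P1: Ku <- Dc -> Rk
That exhausts the simple backdoor paths. Count: 1.

1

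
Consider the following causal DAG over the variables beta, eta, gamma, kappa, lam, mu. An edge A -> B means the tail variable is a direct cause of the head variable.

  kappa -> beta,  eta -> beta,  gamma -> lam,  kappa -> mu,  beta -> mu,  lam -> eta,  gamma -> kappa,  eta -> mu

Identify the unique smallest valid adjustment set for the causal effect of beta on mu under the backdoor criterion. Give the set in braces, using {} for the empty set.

Variables eligible for adjustment (non-descendants of beta, excluding beta and mu): {eta, gamma, kappa, lam}.
Backdoor paths from beta to mu:
  P1: beta <- eta <- lam <- gamma -> kappa -> mu
  P2: beta <- eta -> mu
  P3: beta <- kappa <- gamma -> lam -> eta -> mu
  P4: beta <- kappa -> mu
The empty set is not sufficient: P1 (beta <- eta <- lam <- gamma -> kappa -> mu) has no collider blocking it and no conditioned non-collider, so it is open.
Try {eta, kappa}:
  P1: blocked at chain node eta ∈ conditioning set.
  P2: blocked at fork node eta ∈ conditioning set.
  P3: blocked at chain node kappa ∈ conditioning set.
  P4: blocked at fork node kappa ∈ conditioning set.
{eta, kappa} contains no descendant of beta and blocks every backdoor path.
Every element of {eta, kappa} is needed (dropping eta leaves P2 open; dropping kappa leaves P4 open), so no proper subset is valid.
Among all size-2 subsets of the eligible variables, only {eta, kappa} blocks every backdoor path, so it is the unique smallest valid adjustment set.

{eta, kappa}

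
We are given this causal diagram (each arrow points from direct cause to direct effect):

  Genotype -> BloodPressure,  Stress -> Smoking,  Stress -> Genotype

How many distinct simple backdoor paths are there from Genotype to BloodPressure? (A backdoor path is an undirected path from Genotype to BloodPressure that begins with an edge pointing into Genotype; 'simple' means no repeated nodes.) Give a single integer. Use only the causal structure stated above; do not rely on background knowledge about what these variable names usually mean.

A backdoor path from Genotype to BloodPressure is any simple undirected path whose first edge points into Genotype (i.e. leaves Genotype via a parent).
Parents of Genotype: {Stress}.
No simple path from any parent of Genotype reaches BloodPressure without revisiting Genotype, so there are no backdoor paths.

0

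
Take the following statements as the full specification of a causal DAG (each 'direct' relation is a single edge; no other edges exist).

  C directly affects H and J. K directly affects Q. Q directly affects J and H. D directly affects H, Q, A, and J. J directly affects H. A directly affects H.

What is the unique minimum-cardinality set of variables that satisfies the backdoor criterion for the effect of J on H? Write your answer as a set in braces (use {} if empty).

Variables eligible for adjustment (non-descendants of J, excluding J and H): {A, C, D, K, Q}.
Backdoor paths from J to H:
  P1: J <- C -> H
  P2: J <- D -> Q -> H
  P3: J <- D -> A -> H
  P4: J <- D -> H
  P5: J <- Q <- D -> A -> H
  P6: J <- Q <- D -> H
  P7: J <- Q -> H
The empty set is not sufficient: P1 (J <- C -> H) has no collider blocking it and no conditioned non-collider, so it is open.
Try {C, D, Q}:
  P1: blocked at fork node C ∈ conditioning set.
  P2: blocked at fork node D ∈ conditioning set.
  P3: blocked at fork node D ∈ conditioning set.
  P4: blocked at fork node D ∈ conditioning set.
  P5: blocked at chain node Q ∈ conditioning set.
  P6: blocked at chain node Q ∈ conditioning set.
  P7: blocked at fork node Q ∈ conditioning set.
{C, D, Q} contains no descendant of J and blocks every backdoor path.
Every element of {C, D, Q} is needed (dropping C leaves P1 open; dropping D leaves P3 open; dropping Q leaves P7 open), so no proper subset is valid.
Among all size-3 subsets of the eligible variables, only {C, D, Q} blocks every backdoor path, so it is the unique smallest valid adjustment set.

{C, D, Q}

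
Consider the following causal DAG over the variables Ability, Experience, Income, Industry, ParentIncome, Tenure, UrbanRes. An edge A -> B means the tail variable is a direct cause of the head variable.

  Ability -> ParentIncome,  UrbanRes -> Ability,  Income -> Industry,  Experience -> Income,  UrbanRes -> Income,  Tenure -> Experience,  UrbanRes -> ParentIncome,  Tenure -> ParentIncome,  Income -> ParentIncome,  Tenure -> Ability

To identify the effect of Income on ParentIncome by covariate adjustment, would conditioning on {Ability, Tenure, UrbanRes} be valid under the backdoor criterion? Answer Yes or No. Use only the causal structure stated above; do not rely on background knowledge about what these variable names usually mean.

Yes

Backdoor paths from Income to ParentIncome (paths whose first edge points into Income):
  P1: Income <- UrbanRes -> Ability <- Tenure -> ParentIncome
  P2: Income <- UrbanRes -> Ability -> ParentIncome
  P3: Income <- UrbanRes -> ParentIncome
  P4: Income <- Experience <- Tenure -> Ability <- UrbanRes -> ParentIncome
  P5: Income <- Experience <- Tenure -> Ability -> ParentIncome
  P6: Income <- Experience <- Tenure -> ParentIncome
Condition 1 (no descendant of Income in the set): holds — descendants of Income are {Industry, ParentIncome}; none are in {Ability, Tenure, UrbanRes}.
Condition 2 (every backdoor path blocked by {Ability, Tenure, UrbanRes}):
  P1: blocked at fork node UrbanRes ∈ conditioning set.
  P2: blocked at fork node UrbanRes ∈ conditioning set.
  P3: blocked at fork node UrbanRes ∈ conditioning set.
  P4: blocked at fork node Tenure ∈ conditioning set.
  P5: blocked at fork node Tenure ∈ conditioning set.
  P6: blocked at fork node Tenure ∈ conditioning set.
{Ability, Tenure, UrbanRes} satisfies the backdoor criterion.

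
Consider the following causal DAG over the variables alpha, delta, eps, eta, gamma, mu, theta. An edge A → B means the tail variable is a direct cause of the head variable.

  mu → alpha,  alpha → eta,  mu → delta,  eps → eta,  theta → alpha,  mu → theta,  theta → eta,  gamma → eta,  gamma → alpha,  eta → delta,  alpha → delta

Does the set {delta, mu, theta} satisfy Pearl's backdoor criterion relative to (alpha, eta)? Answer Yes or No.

Backdoor paths from alpha to eta (paths whose first edge points into alpha):
  P1: alpha <- mu -> theta -> eta
  P2: alpha <- mu -> delta <- eta
  P3: alpha <- theta <- mu -> delta <- eta
  P4: alpha <- theta -> eta
  P5: alpha <- gamma -> eta
Condition 1 (no descendant of alpha in the set): FAILS — delta is a descendant of alpha.
Condition 2 (every backdoor path blocked by {delta, mu, theta}):
  P1: blocked at fork node mu ∈ conditioning set.
  P2: blocked at fork node mu ∈ conditioning set.
  P3: blocked at chain node theta ∈ conditioning set.
  P4: blocked at fork node theta ∈ conditioning set.
  P5: open — no interior node is in the conditioning set.
{delta, mu, theta} does not satisfy the backdoor criterion.

No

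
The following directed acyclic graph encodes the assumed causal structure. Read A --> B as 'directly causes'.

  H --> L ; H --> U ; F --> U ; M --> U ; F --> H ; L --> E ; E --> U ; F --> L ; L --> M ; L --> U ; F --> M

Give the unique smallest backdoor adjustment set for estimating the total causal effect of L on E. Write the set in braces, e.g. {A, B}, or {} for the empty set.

{}

Variables eligible for adjustment (non-descendants of L, excluding L and E): {F, H}.
Backdoor paths from L to E:
  P1: L <- F -> H -> U <- E
  P2: L <- F -> M -> U <- E
  P3: L <- F -> U <- E
  P4: L <- H <- F -> M -> U <- E
  P5: L <- H <- F -> U <- E
  P6: L <- H -> U <- E
Each backdoor path contains an unconditioned collider, so every path is already blocked with the empty conditioning set:
  P1: blocked at collider U (neither it nor any descendant is in the conditioning set).
  P2: blocked at collider U (neither it nor any descendant is in the conditioning set).
  P3: blocked at collider U (neither it nor any descendant is in the conditioning set).
  P4: blocked at collider U (neither it nor any descendant is in the conditioning set).
  P5: blocked at collider U (neither it nor any descendant is in the conditioning set).
  P6: blocked at collider U (neither it nor any descendant is in the conditioning set).
The empty set is therefore the unique smallest valid set.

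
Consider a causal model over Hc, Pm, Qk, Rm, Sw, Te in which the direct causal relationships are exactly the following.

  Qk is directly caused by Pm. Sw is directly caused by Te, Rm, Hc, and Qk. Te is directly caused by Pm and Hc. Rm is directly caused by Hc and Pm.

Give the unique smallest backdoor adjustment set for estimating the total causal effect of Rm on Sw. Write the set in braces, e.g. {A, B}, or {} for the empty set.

{Hc, Pm}

Variables eligible for adjustment (non-descendants of Rm, excluding Rm and Sw): {Hc, Pm, Qk, Te}.
Backdoor paths from Rm to Sw:
  P1: Rm <- Pm -> Te <- Hc -> Sw
  P2: Rm <- Pm -> Te -> Sw
  P3: Rm <- Pm -> Qk -> Sw
  P4: Rm <- Hc -> Te <- Pm -> Qk -> Sw
  P5: Rm <- Hc -> Te -> Sw
  P6: Rm <- Hc -> Sw
The empty set is not sufficient: P2 (Rm <- Pm -> Te -> Sw) has no collider blocking it and no conditioned non-collider, so it is open.
Try {Hc, Pm}:
  P1: blocked at fork node Pm ∈ conditioning set.
  P2: blocked at fork node Pm ∈ conditioning set.
  P3: blocked at fork node Pm ∈ conditioning set.
  P4: blocked at fork node Hc ∈ conditioning set.
  P5: blocked at fork node Hc ∈ conditioning set.
  P6: blocked at fork node Hc ∈ conditioning set.
{Hc, Pm} contains no descendant of Rm and blocks every backdoor path.
Every element of {Hc, Pm} is needed (dropping Hc leaves P5 open; dropping Pm leaves P2 open), so no proper subset is valid.
Among all size-2 subsets of the eligible variables, only {Hc, Pm} blocks every backdoor path, so it is the unique smallest valid adjustment set.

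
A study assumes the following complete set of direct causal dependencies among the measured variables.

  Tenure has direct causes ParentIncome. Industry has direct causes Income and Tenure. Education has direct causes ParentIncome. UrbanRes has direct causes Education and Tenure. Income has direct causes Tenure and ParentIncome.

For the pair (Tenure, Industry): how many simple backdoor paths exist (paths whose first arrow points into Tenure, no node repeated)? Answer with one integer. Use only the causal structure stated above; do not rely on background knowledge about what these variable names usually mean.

1

A backdoor path from Tenure to Industry is any simple undirected path whose first edge points into Tenure (i.e. leaves Tenure via a parent).
Parents of Tenure: {ParentIncome}.
Enumerating:
  P1: Tenure <- ParentIncome -> Income -> Industry
That exhausts the simple backdoor paths. Count: 1.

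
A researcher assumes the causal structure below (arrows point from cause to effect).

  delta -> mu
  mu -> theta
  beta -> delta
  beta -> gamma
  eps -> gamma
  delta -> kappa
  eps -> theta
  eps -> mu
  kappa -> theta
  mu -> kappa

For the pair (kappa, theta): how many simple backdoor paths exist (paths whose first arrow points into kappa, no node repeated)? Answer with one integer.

A backdoor path from kappa to theta is any simple undirected path whose first edge points into kappa (i.e. leaves kappa via a parent).
Parents of kappa: {delta, mu}.
Enumerating:
  P1: kappa <- delta <- beta -> gamma <- eps -> mu -> theta
  P2: kappa <- delta <- beta -> gamma <- eps -> theta
  P3: kappa <- delta -> mu <- eps -> theta
  P4: kappa <- delta -> mu -> theta
  P5: kappa <- mu <- eps -> theta
  P6: kappa <- mu <- delta <- beta -> gamma <- eps -> theta
  P7: kappa <- mu -> theta
That exhausts the simple backdoor paths. Count: 7.

7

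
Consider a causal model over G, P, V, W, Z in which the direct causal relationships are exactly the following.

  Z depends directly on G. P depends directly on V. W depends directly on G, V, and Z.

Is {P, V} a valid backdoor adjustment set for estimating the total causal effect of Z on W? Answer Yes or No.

Backdoor paths from Z to W (paths whose first edge points into Z):
  P1: Z <- G -> W
Condition 1 (no descendant of Z in the set): holds — descendants of Z are {W}; none are in {P, V}.
Condition 2 (every backdoor path blocked by {P, V}):
  P1: open — no interior node is in the conditioning set.
{P, V} does not satisfy the backdoor criterion.

No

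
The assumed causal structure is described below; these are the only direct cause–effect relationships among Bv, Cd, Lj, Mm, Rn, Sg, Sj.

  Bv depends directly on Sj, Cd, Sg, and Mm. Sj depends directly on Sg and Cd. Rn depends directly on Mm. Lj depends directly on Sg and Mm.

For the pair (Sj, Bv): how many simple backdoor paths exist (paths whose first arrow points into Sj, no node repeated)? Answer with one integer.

3

A backdoor path from Sj to Bv is any simple undirected path whose first edge points into Sj (i.e. leaves Sj via a parent).
Parents of Sj: {Cd, Sg}.
Enumerating:
  P1: Sj <- Cd -> Bv
  P2: Sj <- Sg -> Bv
  P3: Sj <- Sg -> Lj <- Mm -> Bv
That exhausts the simple backdoor paths. Count: 3.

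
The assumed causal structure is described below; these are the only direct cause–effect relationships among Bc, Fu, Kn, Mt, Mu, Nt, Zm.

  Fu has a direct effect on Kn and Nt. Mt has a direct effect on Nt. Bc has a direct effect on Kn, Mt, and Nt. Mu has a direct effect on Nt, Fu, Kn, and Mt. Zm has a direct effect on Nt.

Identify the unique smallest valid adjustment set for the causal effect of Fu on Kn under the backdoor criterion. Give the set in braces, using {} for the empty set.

{Mu}

Variables eligible for adjustment (non-descendants of Fu, excluding Fu and Kn): {Bc, Mt, Mu, Zm}.
Backdoor paths from Fu to Kn:
  P1: Fu <- Mu -> Mt <- Bc -> Kn
  P2: Fu <- Mu -> Mt -> Nt <- Bc -> Kn
  P3: Fu <- Mu -> Kn
  P4: Fu <- Mu -> Nt <- Bc -> Kn
  P5: Fu <- Mu -> Nt <- Mt <- Bc -> Kn
The empty set is not sufficient: P3 (Fu <- Mu -> Kn) has no collider blocking it and no conditioned non-collider, so it is open.
Try {Mu}:
  P1: blocked at fork node Mu ∈ conditioning set.
  P2: blocked at fork node Mu ∈ conditioning set.
  P3: blocked at fork node Mu ∈ conditioning set.
  P4: blocked at fork node Mu ∈ conditioning set.
  P5: blocked at fork node Mu ∈ conditioning set.
{Mu} contains no descendant of Fu and blocks every backdoor path.
No other singleton works — e.g. {Bc} leaves P3 open — so {Mu} is the unique smallest valid adjustment set.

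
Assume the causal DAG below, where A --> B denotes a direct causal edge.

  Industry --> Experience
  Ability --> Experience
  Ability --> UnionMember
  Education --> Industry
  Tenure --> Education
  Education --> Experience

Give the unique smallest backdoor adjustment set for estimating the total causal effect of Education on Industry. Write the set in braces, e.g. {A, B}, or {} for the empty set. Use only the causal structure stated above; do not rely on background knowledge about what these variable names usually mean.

Variables eligible for adjustment (non-descendants of Education, excluding Education and Industry): {Ability, Tenure, UnionMember}.
Backdoor paths from Education to Industry:
  (none)
With no backdoor paths the empty set already satisfies the criterion, and it is trivially minimal.

{}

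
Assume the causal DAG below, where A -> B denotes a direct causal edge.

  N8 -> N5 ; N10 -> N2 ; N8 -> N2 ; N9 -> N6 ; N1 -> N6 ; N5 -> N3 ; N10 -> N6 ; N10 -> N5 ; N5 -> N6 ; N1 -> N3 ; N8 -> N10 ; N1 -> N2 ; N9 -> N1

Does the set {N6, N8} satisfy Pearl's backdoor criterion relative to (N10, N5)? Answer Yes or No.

No

Backdoor paths from N10 to N5 (paths whose first edge points into N10):
  P1: N10 <- N8 -> N5
  P2: N10 <- N8 -> N2 <- N1 <- N9 -> N6 <- N5
  P3: N10 <- N8 -> N2 <- N1 -> N6 <- N5
  P4: N10 <- N8 -> N2 <- N1 -> N3 <- N5
Condition 1 (no descendant of N10 in the set): FAILS — N6 is a descendant of N10.
Condition 2 (every backdoor path blocked by {N6, N8}):
  P1: blocked at fork node N8 ∈ conditioning set.
  P2: blocked at fork node N8 ∈ conditioning set.
  P3: blocked at fork node N8 ∈ conditioning set.
  P4: blocked at fork node N8 ∈ conditioning set.
{N6, N8} does not satisfy the backdoor criterion.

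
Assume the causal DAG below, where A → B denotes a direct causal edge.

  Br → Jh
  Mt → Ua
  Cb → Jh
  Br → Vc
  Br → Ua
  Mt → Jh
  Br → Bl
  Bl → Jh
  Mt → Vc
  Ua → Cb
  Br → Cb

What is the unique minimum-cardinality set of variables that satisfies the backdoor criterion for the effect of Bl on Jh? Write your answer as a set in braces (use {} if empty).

{Br}

Variables eligible for adjustment (non-descendants of Bl, excluding Bl and Jh): {Br, Cb, Mt, Ua, Vc}.
Backdoor paths from Bl to Jh:
  P1: Bl <- Br -> Ua <- Mt -> Jh
  P2: Bl <- Br -> Ua -> Cb -> Jh
  P3: Bl <- Br -> Vc <- Mt -> Ua -> Cb -> Jh
  P4: Bl <- Br -> Vc <- Mt -> Jh
  P5: Bl <- Br -> Cb <- Ua <- Mt -> Jh
  P6: Bl <- Br -> Cb -> Jh
  P7: Bl <- Br -> Jh
The empty set is not sufficient: P2 (Bl <- Br -> Ua -> Cb -> Jh) has no collider blocking it and no conditioned non-collider, so it is open.
Try {Br}:
  P1: blocked at fork node Br ∈ conditioning set.
  P2: blocked at fork node Br ∈ conditioning set.
  P3: blocked at fork node Br ∈ conditioning set.
  P4: blocked at fork node Br ∈ conditioning set.
  P5: blocked at fork node Br ∈ conditioning set.
  P6: blocked at fork node Br ∈ conditioning set.
  P7: blocked at fork node Br ∈ conditioning set.
{Br} contains no descendant of Bl and blocks every backdoor path.
No other singleton works — e.g. {Mt} leaves P2 open — so {Br} is the unique smallest valid adjustment set.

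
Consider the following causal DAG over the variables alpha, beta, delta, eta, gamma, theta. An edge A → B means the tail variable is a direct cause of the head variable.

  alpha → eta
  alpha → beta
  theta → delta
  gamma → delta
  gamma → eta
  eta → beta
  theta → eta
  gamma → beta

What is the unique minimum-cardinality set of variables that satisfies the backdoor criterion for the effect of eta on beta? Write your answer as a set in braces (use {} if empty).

Variables eligible for adjustment (non-descendants of eta, excluding eta and beta): {alpha, delta, gamma, theta}.
Backdoor paths from eta to beta:
  P1: eta <- gamma -> beta
  P2: eta <- theta -> delta <- gamma -> beta
  P3: eta <- alpha -> beta
The empty set is not sufficient: P1 (eta <- gamma -> beta) has no collider blocking it and no conditioned non-collider, so it is open.
Try {alpha, gamma}:
  P1: blocked at fork node gamma ∈ conditioning set.
  P2: blocked at collider delta (neither it nor any descendant is in the conditioning set).
  P3: blocked at fork node alpha ∈ conditioning set.
{alpha, gamma} contains no descendant of eta and blocks every backdoor path.
Every element of {alpha, gamma} is needed (dropping alpha leaves P3 open; dropping gamma leaves P1 open), so no proper subset is valid.
Among all size-2 subsets of the eligible variables, only {alpha, gamma} blocks every backdoor path, so it is the unique smallest valid adjustment set.

{alpha, gamma}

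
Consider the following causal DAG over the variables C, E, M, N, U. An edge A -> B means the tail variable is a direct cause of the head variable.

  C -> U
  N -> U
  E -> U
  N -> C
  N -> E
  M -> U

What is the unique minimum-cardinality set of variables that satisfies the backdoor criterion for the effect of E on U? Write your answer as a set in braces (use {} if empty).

{N}

Variables eligible for adjustment (non-descendants of E, excluding E and U): {C, M, N}.
Backdoor paths from E to U:
  P1: E <- N -> C -> U
  P2: E <- N -> U
The empty set is not sufficient: P1 (E <- N -> C -> U) has no collider blocking it and no conditioned non-collider, so it is open.
Try {N}:
  P1: blocked at fork node N ∈ conditioning set.
  P2: blocked at fork node N ∈ conditioning set.
{N} contains no descendant of E and blocks every backdoor path.
No other singleton works — e.g. {M} leaves P1 open — so {N} is the unique smallest valid adjustment set.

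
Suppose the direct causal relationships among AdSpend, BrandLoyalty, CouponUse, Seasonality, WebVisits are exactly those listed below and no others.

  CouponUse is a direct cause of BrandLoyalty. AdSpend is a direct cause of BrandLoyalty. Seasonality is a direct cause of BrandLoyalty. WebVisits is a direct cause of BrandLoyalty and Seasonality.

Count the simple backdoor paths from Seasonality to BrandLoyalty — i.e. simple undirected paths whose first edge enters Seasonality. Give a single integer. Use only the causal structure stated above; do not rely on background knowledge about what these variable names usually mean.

1

A backdoor path from Seasonality to BrandLoyalty is any simple undirected path whose first edge points into Seasonality (i.e. leaves Seasonality via a parent).
Parents of Seasonality: {WebVisits}.
Enumerating:
  P1: Seasonality <- WebVisits -> BrandLoyalty
That exhausts the simple backdoor paths. Count: 1.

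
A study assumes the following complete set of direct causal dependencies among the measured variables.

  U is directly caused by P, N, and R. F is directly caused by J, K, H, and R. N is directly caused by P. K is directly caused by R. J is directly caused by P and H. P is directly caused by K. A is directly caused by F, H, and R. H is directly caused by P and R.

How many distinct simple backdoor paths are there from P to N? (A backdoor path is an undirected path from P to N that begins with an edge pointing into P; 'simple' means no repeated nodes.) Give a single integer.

8

A backdoor path from P to N is any simple undirected path whose first edge points into P (i.e. leaves P via a parent).
Parents of P: {K}.
Enumerating:
  P1: P <- K <- R -> U <- N
  P2: P <- K -> F <- R -> U <- N
  P3: P <- K -> F <- H <- R -> U <- N
  P4: P <- K -> F <- H -> A <- R -> U <- N
  P5: P <- K -> F <- J <- H <- R -> U <- N
  P6: P <- K -> F <- J <- H -> A <- R -> U <- N
  P7: P <- K -> F -> A <- R -> U <- N
  P8: P <- K -> F -> A <- H <- R -> U <- N
That exhausts the simple backdoor paths. Count: 8.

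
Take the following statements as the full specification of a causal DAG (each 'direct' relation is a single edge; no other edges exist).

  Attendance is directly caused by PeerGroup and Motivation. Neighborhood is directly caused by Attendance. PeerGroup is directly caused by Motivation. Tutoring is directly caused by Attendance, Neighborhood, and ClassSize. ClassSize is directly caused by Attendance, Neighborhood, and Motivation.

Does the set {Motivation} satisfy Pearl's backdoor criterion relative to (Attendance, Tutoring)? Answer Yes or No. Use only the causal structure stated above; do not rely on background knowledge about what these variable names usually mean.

Backdoor paths from Attendance to Tutoring (paths whose first edge points into Attendance):
  P1: Attendance <- Motivation -> ClassSize <- Neighborhood -> Tutoring
  P2: Attendance <- Motivation -> ClassSize -> Tutoring
  P3: Attendance <- PeerGroup <- Motivation -> ClassSize <- Neighborhood -> Tutoring
  P4: Attendance <- PeerGroup <- Motivation -> ClassSize -> Tutoring
Condition 1 (no descendant of Attendance in the set): holds — descendants of Attendance are {ClassSize, Neighborhood, Tutoring}; none are in {Motivation}.
Condition 2 (every backdoor path blocked by {Motivation}):
  P1: blocked at fork node Motivation ∈ conditioning set.
  P2: blocked at fork node Motivation ∈ conditioning set.
  P3: blocked at fork node Motivation ∈ conditioning set.
  P4: blocked at fork node Motivation ∈ conditioning set.
{Motivation} satisfies the backdoor criterion.

Yes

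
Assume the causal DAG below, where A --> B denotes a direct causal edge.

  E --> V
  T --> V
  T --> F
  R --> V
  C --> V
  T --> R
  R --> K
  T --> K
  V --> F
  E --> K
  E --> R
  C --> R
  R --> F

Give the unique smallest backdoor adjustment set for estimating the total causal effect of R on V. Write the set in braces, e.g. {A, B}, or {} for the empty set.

Variables eligible for adjustment (non-descendants of R, excluding R and V): {C, E, T}.
Backdoor paths from R to V:
  P1: R <- C -> V
  P2: R <- E -> K <- T -> V
  P3: R <- E -> K <- T -> F <- V
  P4: R <- E -> V
  P5: R <- T -> K <- E -> V
  P6: R <- T -> V
  P7: R <- T -> F <- V
The empty set is not sufficient: P1 (R <- C -> V) has no collider blocking it and no conditioned non-collider, so it is open.
Try {C, E, T}:
  P1: blocked at fork node C ∈ conditioning set.
  P2: blocked at fork node E ∈ conditioning set.
  P3: blocked at fork node E ∈ conditioning set.
  P4: blocked at fork node E ∈ conditioning set.
  P5: blocked at fork node T ∈ conditioning set.
  P6: blocked at fork node T ∈ conditioning set.
  P7: blocked at fork node T ∈ conditioning set.
{C, E, T} contains no descendant of R and blocks every backdoor path.
Every element of {C, E, T} is needed (dropping C leaves P1 open; dropping E leaves P4 open; dropping T leaves P6 open), so no proper subset is valid.
Among all size-3 subsets of the eligible variables, only {C, E, T} blocks every backdoor path, so it is the unique smallest valid adjustment set.

{C, E, T}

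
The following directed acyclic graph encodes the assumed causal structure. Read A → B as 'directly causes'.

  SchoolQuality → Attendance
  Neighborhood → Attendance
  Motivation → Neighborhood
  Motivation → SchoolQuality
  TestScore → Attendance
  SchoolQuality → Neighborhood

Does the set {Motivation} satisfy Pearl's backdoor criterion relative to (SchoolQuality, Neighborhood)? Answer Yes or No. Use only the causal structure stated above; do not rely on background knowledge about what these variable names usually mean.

Backdoor paths from SchoolQuality to Neighborhood (paths whose first edge points into SchoolQuality):
  P1: SchoolQuality <- Motivation -> Neighborhood
Condition 1 (no descendant of SchoolQuality in the set): holds — descendants of SchoolQuality are {Attendance, Neighborhood}; none are in {Motivation}.
Condition 2 (every backdoor path blocked by {Motivation}):
  P1: blocked at fork node Motivation ∈ conditioning set.
{Motivation} satisfies the backdoor criterion.

Yes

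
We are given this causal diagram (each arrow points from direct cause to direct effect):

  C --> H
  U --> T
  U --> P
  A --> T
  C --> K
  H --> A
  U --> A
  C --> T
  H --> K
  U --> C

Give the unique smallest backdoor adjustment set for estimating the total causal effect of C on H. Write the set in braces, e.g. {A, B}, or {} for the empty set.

Variables eligible for adjustment (non-descendants of C, excluding C and H): {P, U}.
Backdoor paths from C to H:
  P1: C <- U -> A <- H
  P2: C <- U -> T <- A <- H
Each backdoor path contains an unconditioned collider, so every path is already blocked with the empty conditioning set:
  P1: blocked at collider A (neither it nor any descendant is in the conditioning set).
  P2: blocked at collider T (neither it nor any descendant is in the conditioning set).
The empty set is therefore the unique smallest valid set.

{}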